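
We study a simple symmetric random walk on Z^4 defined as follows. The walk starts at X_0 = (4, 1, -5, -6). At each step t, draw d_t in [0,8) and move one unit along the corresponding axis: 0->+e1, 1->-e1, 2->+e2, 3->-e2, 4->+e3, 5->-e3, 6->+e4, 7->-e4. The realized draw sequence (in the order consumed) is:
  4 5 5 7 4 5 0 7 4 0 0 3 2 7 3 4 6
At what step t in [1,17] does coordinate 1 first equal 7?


t=0: X=(4, 1, -5, -6), d=4 → +e3, X_1=(4, 1, -4, -6)
t=1: X=(4, 1, -4, -6), d=5 → -e3, X_2=(4, 1, -5, -6)
t=2: X=(4, 1, -5, -6), d=5 → -e3, X_3=(4, 1, -6, -6)
t=3: X=(4, 1, -6, -6), d=7 → -e4, X_4=(4, 1, -6, -7)
t=4: X=(4, 1, -6, -7), d=4 → +e3, X_5=(4, 1, -5, -7)
t=5: X=(4, 1, -5, -7), d=5 → -e3, X_6=(4, 1, -6, -7)
t=6: X=(4, 1, -6, -7), d=0 → +e1, X_7=(5, 1, -6, -7)
t=7: X=(5, 1, -6, -7), d=7 → -e4, X_8=(5, 1, -6, -8)
t=8: X=(5, 1, -6, -8), d=4 → +e3, X_9=(5, 1, -5, -8)
t=9: X=(5, 1, -5, -8), d=0 → +e1, X_10=(6, 1, -5, -8)
t=10: X=(6, 1, -5, -8), d=0 → +e1, X_11=(7, 1, -5, -8)
t=11: X=(7, 1, -5, -8), d=3 → -e2, X_12=(7, 0, -5, -8)
t=12: X=(7, 0, -5, -8), d=2 → +e2, X_13=(7, 1, -5, -8)
t=13: X=(7, 1, -5, -8), d=7 → -e4, X_14=(7, 1, -5, -9)
t=14: X=(7, 1, -5, -9), d=3 → -e2, X_15=(7, 0, -5, -9)
t=15: X=(7, 0, -5, -9), d=4 → +e3, X_16=(7, 0, -4, -9)
t=16: X=(7, 0, -4, -9), d=6 → +e4, X_17=(7, 0, -4, -8)

11


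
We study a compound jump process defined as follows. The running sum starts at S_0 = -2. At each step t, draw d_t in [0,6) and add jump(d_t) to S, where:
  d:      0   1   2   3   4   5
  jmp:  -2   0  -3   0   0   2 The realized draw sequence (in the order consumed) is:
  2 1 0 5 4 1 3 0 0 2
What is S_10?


t=0: S=-2, d=2, jump=-3, S_1=-5
t=1: S=-5, d=1, jump=0, S_2=-5
t=2: S=-5, d=0, jump=-2, S_3=-7
t=3: S=-7, d=5, jump=2, S_4=-5
t=4: S=-5, d=4, jump=0, S_5=-5
t=5: S=-5, d=1, jump=0, S_6=-5
t=6: S=-5, d=3, jump=0, S_7=-5
t=7: S=-5, d=0, jump=-2, S_8=-7
t=8: S=-7, d=0, jump=-2, S_9=-9
t=9: S=-9, d=2, jump=-3, S_10=-12

-12


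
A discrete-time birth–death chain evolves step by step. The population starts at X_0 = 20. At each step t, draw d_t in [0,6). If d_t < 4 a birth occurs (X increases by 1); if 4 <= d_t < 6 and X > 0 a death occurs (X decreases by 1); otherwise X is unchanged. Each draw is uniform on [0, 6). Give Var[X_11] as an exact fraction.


88/9

X can drop by at most 1 per step and X_0 = 20 > T = 11, so X_t >= 20 − t >= 9 > 0 for every t <= 11: the floor at 0 (the 'and X > 0' condition) never binds. Hence X_11 = X_0 + Σ_{t<11} Y_t with i.i.d. increments Y_t = y(d_t) ∈ {+1, −1, 0}.
Outcome values over d=0..5: [1, 1, 1, 1, -1, -1]
Σy = 2, Σy² = 6, M = 6
μ = 2/6 = 1/3,  σ² = 6/6 − (1/3)² = 8/9
Independent increments: Var[X_11] = 11·σ² = 11·(8/9) = 88/9


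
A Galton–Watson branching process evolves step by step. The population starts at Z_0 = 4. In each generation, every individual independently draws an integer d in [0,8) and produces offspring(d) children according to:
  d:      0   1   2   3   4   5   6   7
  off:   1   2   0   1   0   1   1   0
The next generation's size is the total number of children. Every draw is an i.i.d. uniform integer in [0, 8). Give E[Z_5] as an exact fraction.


Outcome values over d=0..7: [1, 2, 0, 1, 0, 1, 1, 0]
Σy = 6, Σy² = 8, M = 8
μ = 6/8 = 3/4,  σ² = 8/8 − (3/4)² = 7/16
E[Z_0] = 4
E[Z_1] = 3/4·E[Z_0] = 3
E[Z_2] = 3/4·E[Z_1] = 9/4
E[Z_3] = 3/4·E[Z_2] = 27/16
E[Z_4] = 3/4·E[Z_3] = 81/64
E[Z_5] = 3/4·E[Z_4] = 243/256

243/256


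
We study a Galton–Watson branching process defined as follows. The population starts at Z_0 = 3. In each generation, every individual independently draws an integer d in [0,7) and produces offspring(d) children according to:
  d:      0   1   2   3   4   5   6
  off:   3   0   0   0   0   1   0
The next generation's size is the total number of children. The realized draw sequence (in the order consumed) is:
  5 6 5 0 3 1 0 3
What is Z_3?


3

gen 0: Z_0=3, draws=[5, 6, 5], offspring=[1, 0, 1], Z_1=2
gen 1: Z_1=2, draws=[0, 3], offspring=[3, 0], Z_2=3
gen 2: Z_2=3, draws=[1, 0, 3], offspring=[0, 3, 0], Z_3=3


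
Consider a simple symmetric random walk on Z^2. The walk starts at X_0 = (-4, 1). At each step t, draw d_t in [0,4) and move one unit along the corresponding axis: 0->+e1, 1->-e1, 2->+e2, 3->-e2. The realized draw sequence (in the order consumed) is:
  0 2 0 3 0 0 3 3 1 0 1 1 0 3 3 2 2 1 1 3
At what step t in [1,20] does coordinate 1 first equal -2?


t=0: X=(-4, 1), d=0 → +e1, X_1=(-3, 1)
t=1: X=(-3, 1), d=2 → +e2, X_2=(-3, 2)
t=2: X=(-3, 2), d=0 → +e1, X_3=(-2, 2)
t=3: X=(-2, 2), d=3 → -e2, X_4=(-2, 1)
t=4: X=(-2, 1), d=0 → +e1, X_5=(-1, 1)
t=5: X=(-1, 1), d=0 → +e1, X_6=(0, 1)
t=6: X=(0, 1), d=3 → -e2, X_7=(0, 0)
t=7: X=(0, 0), d=3 → -e2, X_8=(0, -1)
t=8: X=(0, -1), d=1 → -e1, X_9=(-1, -1)
t=9: X=(-1, -1), d=0 → +e1, X_10=(0, -1)
t=10: X=(0, -1), d=1 → -e1, X_11=(-1, -1)
t=11: X=(-1, -1), d=1 → -e1, X_12=(-2, -1)
t=12: X=(-2, -1), d=0 → +e1, X_13=(-1, -1)
t=13: X=(-1, -1), d=3 → -e2, X_14=(-1, -2)
t=14: X=(-1, -2), d=3 → -e2, X_15=(-1, -3)
t=15: X=(-1, -3), d=2 → +e2, X_16=(-1, -2)
t=16: X=(-1, -2), d=2 → +e2, X_17=(-1, -1)
t=17: X=(-1, -1), d=1 → -e1, X_18=(-2, -1)
t=18: X=(-2, -1), d=1 → -e1, X_19=(-3, -1)
t=19: X=(-3, -1), d=3 → -e2, X_20=(-3, -2)

3


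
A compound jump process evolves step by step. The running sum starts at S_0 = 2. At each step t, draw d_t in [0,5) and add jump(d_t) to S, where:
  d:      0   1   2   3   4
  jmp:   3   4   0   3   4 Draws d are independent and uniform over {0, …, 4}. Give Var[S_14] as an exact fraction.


756/25

Outcome values over d=0..4: [3, 4, 0, 3, 4]
Σy = 14, Σy² = 50, M = 5
μ = 14/5 = 14/5,  σ² = 50/5 − (14/5)² = 54/25
Independent increments: Var[S_14] = 14·σ² = 14·(54/25) = 756/25


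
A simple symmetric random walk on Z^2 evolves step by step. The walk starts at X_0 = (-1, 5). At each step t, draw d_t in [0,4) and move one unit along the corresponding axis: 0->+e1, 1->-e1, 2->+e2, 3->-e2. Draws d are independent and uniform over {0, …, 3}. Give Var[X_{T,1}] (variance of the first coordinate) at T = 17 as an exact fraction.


Outcome values over d=0..3: [1, -1, 0, 0]
Σy = 0, Σy² = 2, M = 4
μ = 0/4 = 0,  σ² = 2/4 − (0)² = 1/2
Independent increments: Var[X_17] = 17·σ² = 17·(1/2) = 17/2

17/2


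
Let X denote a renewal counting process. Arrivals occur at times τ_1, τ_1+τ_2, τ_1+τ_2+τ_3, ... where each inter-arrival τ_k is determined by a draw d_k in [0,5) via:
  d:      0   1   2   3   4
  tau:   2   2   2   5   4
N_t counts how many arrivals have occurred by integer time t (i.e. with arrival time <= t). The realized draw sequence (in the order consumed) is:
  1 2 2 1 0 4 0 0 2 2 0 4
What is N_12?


draw d_1=1: τ_1=2, arrival time A_1=2
draw d_2=2: τ_2=2, arrival time A_2=4
draw d_3=2: τ_3=2, arrival time A_3=6
draw d_4=1: τ_4=2, arrival time A_4=8
draw d_5=0: τ_5=2, arrival time A_5=10
draw d_6=4: τ_6=4, arrival time A_6=14
draw d_7=0: τ_7=2, arrival time A_7=16
draw d_8=0: τ_8=2, arrival time A_8=18
draw d_9=2: τ_9=2, arrival time A_9=20
draw d_10=2: τ_10=2, arrival time A_10=22
draw d_11=0: τ_11=2, arrival time A_11=24
draw d_12=4: τ_12=4, arrival time A_12=28
N_t over t=0..12: 0:0 1:0 2:1 3:1 4:2 5:2 6:3 7:3 8:4 9:4 10:5 11:5 12:5

5


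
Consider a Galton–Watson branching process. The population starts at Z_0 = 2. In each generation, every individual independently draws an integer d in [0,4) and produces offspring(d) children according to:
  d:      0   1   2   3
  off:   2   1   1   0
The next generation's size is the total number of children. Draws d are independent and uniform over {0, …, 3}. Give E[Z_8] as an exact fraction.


Outcome values over d=0..3: [2, 1, 1, 0]
Σy = 4, Σy² = 6, M = 4
μ = 4/4 = 1,  σ² = 6/4 − (1)² = 1/2
E[Z_0] = 2
E[Z_1] = 1·E[Z_0] = 2
E[Z_2] = 1·E[Z_1] = 2
E[Z_3] = 1·E[Z_2] = 2
E[Z_4] = 1·E[Z_3] = 2
E[Z_5] = 1·E[Z_4] = 2
E[Z_6] = 1·E[Z_5] = 2
E[Z_7] = 1·E[Z_6] = 2
E[Z_8] = 1·E[Z_7] = 2

2


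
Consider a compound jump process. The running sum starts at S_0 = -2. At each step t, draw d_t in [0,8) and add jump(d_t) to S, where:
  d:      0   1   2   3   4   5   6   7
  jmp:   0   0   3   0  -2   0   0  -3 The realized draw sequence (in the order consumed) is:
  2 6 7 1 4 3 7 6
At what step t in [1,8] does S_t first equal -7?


7

t=0: S=-2, d=2, jump=3, S_1=1
t=1: S=1, d=6, jump=0, S_2=1
t=2: S=1, d=7, jump=-3, S_3=-2
t=3: S=-2, d=1, jump=0, S_4=-2
t=4: S=-2, d=4, jump=-2, S_5=-4
t=5: S=-4, d=3, jump=0, S_6=-4
t=6: S=-4, d=7, jump=-3, S_7=-7
t=7: S=-7, d=6, jump=0, S_8=-7


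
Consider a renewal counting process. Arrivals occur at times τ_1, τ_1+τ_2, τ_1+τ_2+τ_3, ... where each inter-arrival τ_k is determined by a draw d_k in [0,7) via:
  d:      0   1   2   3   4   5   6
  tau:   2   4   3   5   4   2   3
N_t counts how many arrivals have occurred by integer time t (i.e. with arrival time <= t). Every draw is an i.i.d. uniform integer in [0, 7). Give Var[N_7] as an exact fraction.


Inter-arrival values over d=0..6: [2, 4, 3, 5, 4, 2, 3]
Each d has probability 1/7, so the pmf of τ is: f(2) = 2/7, f(3) = 2/7, f(4) = 2/7, f(5) = 1/7
Let p_n(j) = P(N_n = j), with p_0 = [1]. Condition on τ_1: p_n(0) = P(τ > n), and for j >= 1, p_n(j) = Σ_{k<=n} f(k)·p_{n−k}(j−1)
p_1 = [1]  (j = 0)
p_2 = [5/7, 2/7]  (j = 0..1)
p_3 = [3/7, 4/7]  (j = 0..1)
p_4 = [1/7, 38/49, 4/49]  (j = 0..2)
p_5 = [0, 37/49, 12/49]  (j = 0..2)
p_6 = [0, 25/49, 160/343, 8/343]  (j = 0..3)
p_7 = [0, 13/49, 220/343, 32/343]  (j = 0..3)
E[N_7] = Σ j·p_7(j) = 627/343;  E[N_7²] = Σ j²·p_7(j) = 1259/343
Var[N_7] = 1259/343 − (627/343)² = 38708/117649

38708/117649


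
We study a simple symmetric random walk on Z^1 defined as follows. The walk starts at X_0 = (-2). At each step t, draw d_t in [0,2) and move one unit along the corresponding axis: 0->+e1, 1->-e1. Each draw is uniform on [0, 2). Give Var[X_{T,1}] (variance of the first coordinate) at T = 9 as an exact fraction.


Outcome values over d=0..1: [1, -1]
Σy = 0, Σy² = 2, M = 2
μ = 0/2 = 0,  σ² = 2/2 − (0)² = 1
Independent increments: Var[X_9] = 9·σ² = 9·(1) = 9

9


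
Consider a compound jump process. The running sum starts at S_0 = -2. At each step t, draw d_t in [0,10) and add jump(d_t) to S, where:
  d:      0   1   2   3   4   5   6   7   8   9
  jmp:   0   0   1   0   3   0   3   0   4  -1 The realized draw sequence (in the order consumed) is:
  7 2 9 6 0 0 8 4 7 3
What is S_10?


8

t=0: S=-2, d=7, jump=0, S_1=-2
t=1: S=-2, d=2, jump=1, S_2=-1
t=2: S=-1, d=9, jump=-1, S_3=-2
t=3: S=-2, d=6, jump=3, S_4=1
t=4: S=1, d=0, jump=0, S_5=1
t=5: S=1, d=0, jump=0, S_6=1
t=6: S=1, d=8, jump=4, S_7=5
t=7: S=5, d=4, jump=3, S_8=8
t=8: S=8, d=7, jump=0, S_9=8
t=9: S=8, d=3, jump=0, S_10=8


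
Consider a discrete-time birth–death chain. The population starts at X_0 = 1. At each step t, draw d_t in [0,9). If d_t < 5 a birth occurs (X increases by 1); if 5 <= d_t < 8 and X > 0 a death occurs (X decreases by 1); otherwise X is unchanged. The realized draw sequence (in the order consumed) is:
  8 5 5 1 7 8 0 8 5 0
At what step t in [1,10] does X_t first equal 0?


2

t=0: X=1, d=8 → hold, X_1=1
t=1: X=1, d=5 → death, X_2=0
t=2: X=0, d=5 → hold, X_3=0
t=3: X=0, d=1 → birth, X_4=1
t=4: X=1, d=7 → death, X_5=0
t=5: X=0, d=8 → hold, X_6=0
t=6: X=0, d=0 → birth, X_7=1
t=7: X=1, d=8 → hold, X_8=1
t=8: X=1, d=5 → death, X_9=0
t=9: X=0, d=0 → birth, X_10=1


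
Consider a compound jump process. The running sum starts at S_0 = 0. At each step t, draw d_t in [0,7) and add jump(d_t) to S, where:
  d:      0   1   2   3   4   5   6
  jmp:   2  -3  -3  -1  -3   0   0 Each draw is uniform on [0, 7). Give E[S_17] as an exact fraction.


-136/7

Outcome values over d=0..6: [2, -3, -3, -1, -3, 0, 0]
Σy = -8, Σy² = 32, M = 7
μ = -8/7 = -8/7,  σ² = 32/7 − (-8/7)² = 160/49
E[S_17] = 0 + 17·(-8/7) = -136/7


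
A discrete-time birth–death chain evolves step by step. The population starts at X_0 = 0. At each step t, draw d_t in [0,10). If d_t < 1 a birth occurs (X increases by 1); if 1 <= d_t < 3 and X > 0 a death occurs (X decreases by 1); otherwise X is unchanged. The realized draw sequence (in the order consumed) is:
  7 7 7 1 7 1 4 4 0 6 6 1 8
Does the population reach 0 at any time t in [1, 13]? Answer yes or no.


t=0: X=0, d=7 → hold, X_1=0
t=1: X=0, d=7 → hold, X_2=0
t=2: X=0, d=7 → hold, X_3=0
t=3: X=0, d=1 → hold, X_4=0
t=4: X=0, d=7 → hold, X_5=0
t=5: X=0, d=1 → hold, X_6=0
t=6: X=0, d=4 → hold, X_7=0
t=7: X=0, d=4 → hold, X_8=0
t=8: X=0, d=0 → birth, X_9=1
t=9: X=1, d=6 → hold, X_10=1
t=10: X=1, d=6 → hold, X_11=1
t=11: X=1, d=1 → death, X_12=0
t=12: X=0, d=8 → hold, X_13=0

yes


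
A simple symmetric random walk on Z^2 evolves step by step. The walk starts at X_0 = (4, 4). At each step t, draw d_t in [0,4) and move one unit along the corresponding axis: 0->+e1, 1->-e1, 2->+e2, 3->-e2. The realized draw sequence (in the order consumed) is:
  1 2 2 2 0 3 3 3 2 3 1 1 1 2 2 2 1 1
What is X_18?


(-1, 7)

t=0: X=(4, 4), d=1 → -e1, X_1=(3, 4)
t=1: X=(3, 4), d=2 → +e2, X_2=(3, 5)
t=2: X=(3, 5), d=2 → +e2, X_3=(3, 6)
t=3: X=(3, 6), d=2 → +e2, X_4=(3, 7)
t=4: X=(3, 7), d=0 → +e1, X_5=(4, 7)
t=5: X=(4, 7), d=3 → -e2, X_6=(4, 6)
t=6: X=(4, 6), d=3 → -e2, X_7=(4, 5)
t=7: X=(4, 5), d=3 → -e2, X_8=(4, 4)
t=8: X=(4, 4), d=2 → +e2, X_9=(4, 5)
t=9: X=(4, 5), d=3 → -e2, X_10=(4, 4)
t=10: X=(4, 4), d=1 → -e1, X_11=(3, 4)
t=11: X=(3, 4), d=1 → -e1, X_12=(2, 4)
t=12: X=(2, 4), d=1 → -e1, X_13=(1, 4)
t=13: X=(1, 4), d=2 → +e2, X_14=(1, 5)
t=14: X=(1, 5), d=2 → +e2, X_15=(1, 6)
t=15: X=(1, 6), d=2 → +e2, X_16=(1, 7)
t=16: X=(1, 7), d=1 → -e1, X_17=(0, 7)
t=17: X=(0, 7), d=1 → -e1, X_18=(-1, 7)


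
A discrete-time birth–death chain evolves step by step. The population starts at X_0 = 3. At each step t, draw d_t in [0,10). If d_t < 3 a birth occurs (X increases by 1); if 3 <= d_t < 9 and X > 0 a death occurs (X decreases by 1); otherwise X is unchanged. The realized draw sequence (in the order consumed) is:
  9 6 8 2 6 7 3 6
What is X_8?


t=0: X=3, d=9 → hold, X_1=3
t=1: X=3, d=6 → death, X_2=2
t=2: X=2, d=8 → death, X_3=1
t=3: X=1, d=2 → birth, X_4=2
t=4: X=2, d=6 → death, X_5=1
t=5: X=1, d=7 → death, X_6=0
t=6: X=0, d=3 → hold, X_7=0
t=7: X=0, d=6 → hold, X_8=0

0


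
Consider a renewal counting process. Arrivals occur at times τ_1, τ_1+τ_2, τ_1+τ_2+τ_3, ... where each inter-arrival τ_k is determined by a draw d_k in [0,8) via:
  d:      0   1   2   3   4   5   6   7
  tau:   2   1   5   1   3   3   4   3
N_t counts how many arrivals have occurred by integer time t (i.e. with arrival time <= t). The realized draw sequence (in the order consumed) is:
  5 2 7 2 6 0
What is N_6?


draw d_1=5: τ_1=3, arrival time A_1=3
draw d_2=2: τ_2=5, arrival time A_2=8
draw d_3=7: τ_3=3, arrival time A_3=11
draw d_4=2: τ_4=5, arrival time A_4=16
draw d_5=6: τ_5=4, arrival time A_5=20
draw d_6=0: τ_6=2, arrival time A_6=22
N_t over t=0..6: 0:0 1:0 2:0 3:1 4:1 5:1 6:1

1


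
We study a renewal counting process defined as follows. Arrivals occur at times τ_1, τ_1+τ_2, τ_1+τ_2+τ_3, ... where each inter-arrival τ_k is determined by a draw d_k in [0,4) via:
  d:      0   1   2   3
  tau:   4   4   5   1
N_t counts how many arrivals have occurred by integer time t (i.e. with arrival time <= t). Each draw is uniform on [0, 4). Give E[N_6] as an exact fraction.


6357/4096

Inter-arrival values over d=0..3: [4, 4, 5, 1]
Each d has probability 1/4, so the pmf of τ is: f(1) = 1/4, f(4) = 1/2, f(5) = 1/4
Renewal equation for m(n) = E[N_n]: condition on τ_1 = k (if k <= n, one arrival plus a fresh copy on the remaining n−k steps): m(n) = F(n) + Σ_{k<=n} f(k)·m(n−k), where F(n) = P(τ <= n) and m(0) = 0
m(1) = F(1) = 1/4
m(2) = F(2) + f(1)·m(1) = 1/4 + 1/4·1/4 = 5/16
m(3) = F(3) + f(1)·m(2) = 1/4 + 1/4·5/16 = 21/64
m(4) = F(4) + f(1)·m(3) = 3/4 + 1/4·21/64 = 213/256
m(5) = F(5) + f(1)·m(4) + f(4)·m(1) = 1 + 1/4·213/256 + 1/2·1/4 = 1365/1024
m(6) = F(6) + f(1)·m(5) + f(4)·m(2) + f(5)·m(1) = 1 + 1/4·1365/1024 + 1/2·5/16 + 1/4·1/4 = 6357/4096
E[N_6] = m(6) = 6357/4096


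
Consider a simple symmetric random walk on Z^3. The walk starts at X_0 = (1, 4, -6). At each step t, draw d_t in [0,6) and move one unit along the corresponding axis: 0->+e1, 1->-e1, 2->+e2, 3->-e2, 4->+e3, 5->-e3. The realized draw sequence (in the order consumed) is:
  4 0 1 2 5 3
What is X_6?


(1, 4, -6)

t=0: X=(1, 4, -6), d=4 → +e3, X_1=(1, 4, -5)
t=1: X=(1, 4, -5), d=0 → +e1, X_2=(2, 4, -5)
t=2: X=(2, 4, -5), d=1 → -e1, X_3=(1, 4, -5)
t=3: X=(1, 4, -5), d=2 → +e2, X_4=(1, 5, -5)
t=4: X=(1, 5, -5), d=5 → -e3, X_5=(1, 5, -6)
t=5: X=(1, 5, -6), d=3 → -e2, X_6=(1, 4, -6)


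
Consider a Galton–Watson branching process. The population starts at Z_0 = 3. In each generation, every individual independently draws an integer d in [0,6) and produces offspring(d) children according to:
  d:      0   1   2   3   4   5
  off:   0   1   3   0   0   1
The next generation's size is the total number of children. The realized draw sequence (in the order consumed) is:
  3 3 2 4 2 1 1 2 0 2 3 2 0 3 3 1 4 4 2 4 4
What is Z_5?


gen 0: Z_0=3, draws=[3, 3, 2], offspring=[0, 0, 3], Z_1=3
gen 1: Z_1=3, draws=[4, 2, 1], offspring=[0, 3, 1], Z_2=4
gen 2: Z_2=4, draws=[1, 2, 0, 2], offspring=[1, 3, 0, 3], Z_3=7
gen 3: Z_3=7, draws=[3, 2, 0, 3, 3, 1, 4], offspring=[0, 3, 0, 0, 0, 1, 0], Z_4=4
gen 4: Z_4=4, draws=[4, 2, 4, 4], offspring=[0, 3, 0, 0], Z_5=3

3


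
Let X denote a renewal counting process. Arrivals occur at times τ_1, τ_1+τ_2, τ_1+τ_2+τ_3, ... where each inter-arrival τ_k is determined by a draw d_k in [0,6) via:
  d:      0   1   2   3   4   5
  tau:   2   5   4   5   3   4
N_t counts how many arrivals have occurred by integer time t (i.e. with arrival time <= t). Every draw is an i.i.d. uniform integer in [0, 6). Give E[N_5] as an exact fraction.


Inter-arrival values over d=0..5: [2, 5, 4, 5, 3, 4]
Each d has probability 1/6, so the pmf of τ is: f(2) = 1/6, f(3) = 1/6, f(4) = 1/3, f(5) = 1/3
Renewal equation for m(n) = E[N_n]: condition on τ_1 = k (if k <= n, one arrival plus a fresh copy on the remaining n−k steps): m(n) = F(n) + Σ_{k<=n} f(k)·m(n−k), where F(n) = P(τ <= n) and m(0) = 0
m(1) = F(1) = 0
m(2) = F(2) = 1/6
m(3) = F(3) = 1/3
m(4) = F(4) + f(2)·m(2) = 2/3 + 1/6·1/6 = 25/36
m(5) = F(5) + f(2)·m(3) + f(3)·m(2) = 1 + 1/6·1/3 + 1/6·1/6 = 13/12
E[N_5] = m(5) = 13/12

13/12


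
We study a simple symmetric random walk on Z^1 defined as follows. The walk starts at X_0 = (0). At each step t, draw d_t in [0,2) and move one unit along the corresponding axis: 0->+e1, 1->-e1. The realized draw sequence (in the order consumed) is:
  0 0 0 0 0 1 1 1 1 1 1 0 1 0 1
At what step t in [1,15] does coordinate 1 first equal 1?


t=0: X=(0), d=0 → +e1, X_1=(1)
t=1: X=(1), d=0 → +e1, X_2=(2)
t=2: X=(2), d=0 → +e1, X_3=(3)
t=3: X=(3), d=0 → +e1, X_4=(4)
t=4: X=(4), d=0 → +e1, X_5=(5)
t=5: X=(5), d=1 → -e1, X_6=(4)
t=6: X=(4), d=1 → -e1, X_7=(3)
t=7: X=(3), d=1 → -e1, X_8=(2)
t=8: X=(2), d=1 → -e1, X_9=(1)
t=9: X=(1), d=1 → -e1, X_10=(0)
t=10: X=(0), d=1 → -e1, X_11=(-1)
t=11: X=(-1), d=0 → +e1, X_12=(0)
t=12: X=(0), d=1 → -e1, X_13=(-1)
t=13: X=(-1), d=0 → +e1, X_14=(0)
t=14: X=(0), d=1 → -e1, X_15=(-1)

1


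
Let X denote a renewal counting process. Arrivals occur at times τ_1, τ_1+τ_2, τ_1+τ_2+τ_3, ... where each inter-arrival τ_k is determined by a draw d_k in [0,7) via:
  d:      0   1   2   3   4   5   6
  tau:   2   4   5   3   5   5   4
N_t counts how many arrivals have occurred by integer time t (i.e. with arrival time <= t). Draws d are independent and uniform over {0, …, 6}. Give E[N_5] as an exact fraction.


52/49

Inter-arrival values over d=0..6: [2, 4, 5, 3, 5, 5, 4]
Each d has probability 1/7, so the pmf of τ is: f(2) = 1/7, f(3) = 1/7, f(4) = 2/7, f(5) = 3/7
Renewal equation for m(n) = E[N_n]: condition on τ_1 = k (if k <= n, one arrival plus a fresh copy on the remaining n−k steps): m(n) = F(n) + Σ_{k<=n} f(k)·m(n−k), where F(n) = P(τ <= n) and m(0) = 0
m(1) = F(1) = 0
m(2) = F(2) = 1/7
m(3) = F(3) = 2/7
m(4) = F(4) + f(2)·m(2) = 4/7 + 1/7·1/7 = 29/49
m(5) = F(5) + f(2)·m(3) + f(3)·m(2) = 1 + 1/7·2/7 + 1/7·1/7 = 52/49
E[N_5] = m(5) = 52/49


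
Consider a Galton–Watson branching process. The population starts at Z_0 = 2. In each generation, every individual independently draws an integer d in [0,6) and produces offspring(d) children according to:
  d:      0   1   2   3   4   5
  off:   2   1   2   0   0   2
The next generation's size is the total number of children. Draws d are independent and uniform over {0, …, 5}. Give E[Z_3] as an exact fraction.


Outcome values over d=0..5: [2, 1, 2, 0, 0, 2]
Σy = 7, Σy² = 13, M = 6
μ = 7/6 = 7/6,  σ² = 13/6 − (7/6)² = 29/36
E[Z_0] = 2
E[Z_1] = 7/6·E[Z_0] = 7/3
E[Z_2] = 7/6·E[Z_1] = 49/18
E[Z_3] = 7/6·E[Z_2] = 343/108

343/108


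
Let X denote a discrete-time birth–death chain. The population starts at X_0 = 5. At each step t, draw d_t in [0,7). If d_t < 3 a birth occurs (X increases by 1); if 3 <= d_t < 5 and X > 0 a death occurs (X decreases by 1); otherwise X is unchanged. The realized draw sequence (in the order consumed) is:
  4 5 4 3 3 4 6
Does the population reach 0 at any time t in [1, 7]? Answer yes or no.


yes

t=0: X=5, d=4 → death, X_1=4
t=1: X=4, d=5 → hold, X_2=4
t=2: X=4, d=4 → death, X_3=3
t=3: X=3, d=3 → death, X_4=2
t=4: X=2, d=3 → death, X_5=1
t=5: X=1, d=4 → death, X_6=0
t=6: X=0, d=6 → hold, X_7=0


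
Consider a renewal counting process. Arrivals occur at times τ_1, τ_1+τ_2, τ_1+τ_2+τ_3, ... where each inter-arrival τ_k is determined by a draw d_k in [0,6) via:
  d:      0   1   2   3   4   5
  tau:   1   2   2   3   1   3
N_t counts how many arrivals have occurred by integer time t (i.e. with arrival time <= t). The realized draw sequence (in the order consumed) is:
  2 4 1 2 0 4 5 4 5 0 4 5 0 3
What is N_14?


draw d_1=2: τ_1=2, arrival time A_1=2
draw d_2=4: τ_2=1, arrival time A_2=3
draw d_3=1: τ_3=2, arrival time A_3=5
draw d_4=2: τ_4=2, arrival time A_4=7
draw d_5=0: τ_5=1, arrival time A_5=8
draw d_6=4: τ_6=1, arrival time A_6=9
draw d_7=5: τ_7=3, arrival time A_7=12
draw d_8=4: τ_8=1, arrival time A_8=13
draw d_9=5: τ_9=3, arrival time A_9=16
draw d_10=0: τ_10=1, arrival time A_10=17
draw d_11=4: τ_11=1, arrival time A_11=18
draw d_12=5: τ_12=3, arrival time A_12=21
draw d_13=0: τ_13=1, arrival time A_13=22
draw d_14=3: τ_14=3, arrival time A_14=25
N_t over t=0..14: 0:0 1:0 2:1 3:2 4:2 5:3 6:3 7:4 8:5 9:6 10:6 11:6 12:7 13:8 14:8

8


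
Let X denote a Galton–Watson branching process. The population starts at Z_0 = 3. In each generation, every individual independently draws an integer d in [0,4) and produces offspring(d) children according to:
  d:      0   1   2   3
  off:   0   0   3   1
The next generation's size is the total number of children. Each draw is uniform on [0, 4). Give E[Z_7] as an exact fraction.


3

Outcome values over d=0..3: [0, 0, 3, 1]
Σy = 4, Σy² = 10, M = 4
μ = 4/4 = 1,  σ² = 10/4 − (1)² = 3/2
E[Z_0] = 3
E[Z_1] = 1·E[Z_0] = 3
E[Z_2] = 1·E[Z_1] = 3
E[Z_3] = 1·E[Z_2] = 3
E[Z_4] = 1·E[Z_3] = 3
E[Z_5] = 1·E[Z_4] = 3
E[Z_6] = 1·E[Z_5] = 3
E[Z_7] = 1·E[Z_6] = 3


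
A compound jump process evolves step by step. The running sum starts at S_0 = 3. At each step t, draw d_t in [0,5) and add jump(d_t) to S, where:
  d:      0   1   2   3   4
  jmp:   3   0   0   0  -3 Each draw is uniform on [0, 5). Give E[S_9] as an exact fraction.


Outcome values over d=0..4: [3, 0, 0, 0, -3]
Σy = 0, Σy² = 18, M = 5
μ = 0/5 = 0,  σ² = 18/5 − (0)² = 18/5
E[S_9] = 3 + 9·(0) = 3

3


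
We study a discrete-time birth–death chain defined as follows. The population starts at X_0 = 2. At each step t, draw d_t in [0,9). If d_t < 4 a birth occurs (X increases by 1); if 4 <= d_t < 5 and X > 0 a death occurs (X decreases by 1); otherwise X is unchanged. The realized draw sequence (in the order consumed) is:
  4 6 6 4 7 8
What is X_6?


0

t=0: X=2, d=4 → death, X_1=1
t=1: X=1, d=6 → hold, X_2=1
t=2: X=1, d=6 → hold, X_3=1
t=3: X=1, d=4 → death, X_4=0
t=4: X=0, d=7 → hold, X_5=0
t=5: X=0, d=8 → hold, X_6=0


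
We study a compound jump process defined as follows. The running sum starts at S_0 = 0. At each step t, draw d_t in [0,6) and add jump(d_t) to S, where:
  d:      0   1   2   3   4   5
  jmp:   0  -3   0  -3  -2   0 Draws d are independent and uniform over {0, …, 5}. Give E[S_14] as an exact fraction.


Outcome values over d=0..5: [0, -3, 0, -3, -2, 0]
Σy = -8, Σy² = 22, M = 6
μ = -8/6 = -4/3,  σ² = 22/6 − (-4/3)² = 17/9
E[S_14] = 0 + 14·(-4/3) = -56/3

-56/3


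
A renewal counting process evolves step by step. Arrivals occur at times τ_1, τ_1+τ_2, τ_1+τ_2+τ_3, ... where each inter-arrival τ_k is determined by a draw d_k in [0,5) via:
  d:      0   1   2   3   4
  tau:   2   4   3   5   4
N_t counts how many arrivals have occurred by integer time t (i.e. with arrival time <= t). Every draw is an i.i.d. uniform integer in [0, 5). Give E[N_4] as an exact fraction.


21/25

Inter-arrival values over d=0..4: [2, 4, 3, 5, 4]
Each d has probability 1/5, so the pmf of τ is: f(2) = 1/5, f(3) = 1/5, f(4) = 2/5, f(5) = 1/5
Renewal equation for m(n) = E[N_n]: condition on τ_1 = k (if k <= n, one arrival plus a fresh copy on the remaining n−k steps): m(n) = F(n) + Σ_{k<=n} f(k)·m(n−k), where F(n) = P(τ <= n) and m(0) = 0
m(1) = F(1) = 0
m(2) = F(2) = 1/5
m(3) = F(3) = 2/5
m(4) = F(4) + f(2)·m(2) = 4/5 + 1/5·1/5 = 21/25
E[N_4] = m(4) = 21/25


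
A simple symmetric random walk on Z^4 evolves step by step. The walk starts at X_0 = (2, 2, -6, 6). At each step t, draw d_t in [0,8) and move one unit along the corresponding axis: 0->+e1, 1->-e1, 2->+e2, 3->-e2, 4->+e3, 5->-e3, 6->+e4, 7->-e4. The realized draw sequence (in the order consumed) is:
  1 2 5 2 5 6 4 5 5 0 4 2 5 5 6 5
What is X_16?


(2, 5, -11, 8)

t=0: X=(2, 2, -6, 6), d=1 → -e1, X_1=(1, 2, -6, 6)
t=1: X=(1, 2, -6, 6), d=2 → +e2, X_2=(1, 3, -6, 6)
t=2: X=(1, 3, -6, 6), d=5 → -e3, X_3=(1, 3, -7, 6)
t=3: X=(1, 3, -7, 6), d=2 → +e2, X_4=(1, 4, -7, 6)
t=4: X=(1, 4, -7, 6), d=5 → -e3, X_5=(1, 4, -8, 6)
t=5: X=(1, 4, -8, 6), d=6 → +e4, X_6=(1, 4, -8, 7)
t=6: X=(1, 4, -8, 7), d=4 → +e3, X_7=(1, 4, -7, 7)
t=7: X=(1, 4, -7, 7), d=5 → -e3, X_8=(1, 4, -8, 7)
t=8: X=(1, 4, -8, 7), d=5 → -e3, X_9=(1, 4, -9, 7)
t=9: X=(1, 4, -9, 7), d=0 → +e1, X_10=(2, 4, -9, 7)
t=10: X=(2, 4, -9, 7), d=4 → +e3, X_11=(2, 4, -8, 7)
t=11: X=(2, 4, -8, 7), d=2 → +e2, X_12=(2, 5, -8, 7)
t=12: X=(2, 5, -8, 7), d=5 → -e3, X_13=(2, 5, -9, 7)
t=13: X=(2, 5, -9, 7), d=5 → -e3, X_14=(2, 5, -10, 7)
t=14: X=(2, 5, -10, 7), d=6 → +e4, X_15=(2, 5, -10, 8)
t=15: X=(2, 5, -10, 8), d=5 → -e3, X_16=(2, 5, -11, 8)


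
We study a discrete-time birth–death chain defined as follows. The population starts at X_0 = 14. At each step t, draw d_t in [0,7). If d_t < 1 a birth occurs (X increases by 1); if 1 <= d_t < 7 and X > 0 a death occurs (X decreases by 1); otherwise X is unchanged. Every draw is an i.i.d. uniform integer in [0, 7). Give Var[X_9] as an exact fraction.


216/49

X can drop by at most 1 per step and X_0 = 14 > T = 9, so X_t >= 14 − t >= 5 > 0 for every t <= 9: the floor at 0 (the 'and X > 0' condition) never binds. Hence X_9 = X_0 + Σ_{t<9} Y_t with i.i.d. increments Y_t = y(d_t) ∈ {+1, −1, 0}.
Outcome values over d=0..6: [1, -1, -1, -1, -1, -1, -1]
Σy = -5, Σy² = 7, M = 7
μ = -5/7 = -5/7,  σ² = 7/7 − (-5/7)² = 24/49
Independent increments: Var[X_9] = 9·σ² = 9·(24/49) = 216/49


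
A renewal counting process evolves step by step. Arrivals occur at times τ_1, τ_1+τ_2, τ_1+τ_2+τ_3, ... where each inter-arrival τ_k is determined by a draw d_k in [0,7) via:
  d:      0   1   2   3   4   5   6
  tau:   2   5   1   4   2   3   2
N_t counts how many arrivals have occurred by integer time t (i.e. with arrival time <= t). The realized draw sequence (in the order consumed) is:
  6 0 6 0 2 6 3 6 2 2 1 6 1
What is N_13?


6

draw d_1=6: τ_1=2, arrival time A_1=2
draw d_2=0: τ_2=2, arrival time A_2=4
draw d_3=6: τ_3=2, arrival time A_3=6
draw d_4=0: τ_4=2, arrival time A_4=8
draw d_5=2: τ_5=1, arrival time A_5=9
draw d_6=6: τ_6=2, arrival time A_6=11
draw d_7=3: τ_7=4, arrival time A_7=15
draw d_8=6: τ_8=2, arrival time A_8=17
draw d_9=2: τ_9=1, arrival time A_9=18
draw d_10=2: τ_10=1, arrival time A_10=19
draw d_11=1: τ_11=5, arrival time A_11=24
draw d_12=6: τ_12=2, arrival time A_12=26
draw d_13=1: τ_13=5, arrival time A_13=31
N_t over t=0..13: 0:0 1:0 2:1 3:1 4:2 5:2 6:3 7:3 8:4 9:5 10:5 11:6 12:6 13:6


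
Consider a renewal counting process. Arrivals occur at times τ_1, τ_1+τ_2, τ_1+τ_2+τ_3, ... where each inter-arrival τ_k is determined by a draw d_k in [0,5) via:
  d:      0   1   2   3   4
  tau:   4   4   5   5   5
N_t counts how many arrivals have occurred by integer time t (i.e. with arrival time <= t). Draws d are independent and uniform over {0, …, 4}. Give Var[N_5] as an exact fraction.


Inter-arrival values over d=0..4: [4, 4, 5, 5, 5]
Each d has probability 1/5, so the pmf of τ is: f(4) = 2/5, f(5) = 3/5
Let p_n(j) = P(N_n = j), with p_0 = [1]. Condition on τ_1: p_n(0) = P(τ > n), and for j >= 1, p_n(j) = Σ_{k<=n} f(k)·p_{n−k}(j−1)
p_1 = [1]  (j = 0)
p_2 = [1]  (j = 0)
p_3 = [1]  (j = 0)
p_4 = [3/5, 2/5]  (j = 0..1)
p_5 = [0, 1]  (j = 0..1)
E[N_5] = Σ j·p_5(j) = 1;  E[N_5²] = Σ j²·p_5(j) = 1
Var[N_5] = 1 − (1)² = 0

0


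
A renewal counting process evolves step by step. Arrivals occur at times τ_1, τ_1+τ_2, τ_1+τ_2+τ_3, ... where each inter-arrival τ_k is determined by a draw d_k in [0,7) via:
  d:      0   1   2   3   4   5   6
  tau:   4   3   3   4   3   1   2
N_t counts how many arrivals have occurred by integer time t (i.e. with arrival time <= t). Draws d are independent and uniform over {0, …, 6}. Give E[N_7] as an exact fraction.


1819469/823543

Inter-arrival values over d=0..6: [4, 3, 3, 4, 3, 1, 2]
Each d has probability 1/7, so the pmf of τ is: f(1) = 1/7, f(2) = 1/7, f(3) = 3/7, f(4) = 2/7
Renewal equation for m(n) = E[N_n]: condition on τ_1 = k (if k <= n, one arrival plus a fresh copy on the remaining n−k steps): m(n) = F(n) + Σ_{k<=n} f(k)·m(n−k), where F(n) = P(τ <= n) and m(0) = 0
m(1) = F(1) = 1/7
m(2) = F(2) + f(1)·m(1) = 2/7 + 1/7·1/7 = 15/49
m(3) = F(3) + f(1)·m(2) + f(2)·m(1) = 5/7 + 1/7·15/49 + 1/7·1/7 = 267/343
m(4) = F(4) + f(1)·m(3) + f(2)·m(2) + f(3)·m(1) = 1 + 1/7·267/343 + 1/7·15/49 + 3/7·1/7 = 2920/2401
m(5) = F(5) + f(1)·m(4) + f(2)·m(3) + f(3)·m(2) + f(4)·m(1) = 1 + 1/7·2920/2401 + 1/7·267/343 + 3/7·15/49 + 2/7·1/7 = 24487/16807
m(6) = F(6) + f(1)·m(5) + f(2)·m(4) + f(3)·m(3) + f(4)·m(2) = 1 + 1/7·24487/16807 + 1/7·2920/2401 + 3/7·267/343 + 2/7·15/49 = 212115/117649
m(7) = F(7) + f(1)·m(6) + f(2)·m(5) + f(3)·m(4) + f(4)·m(3) = 1 + 1/7·212115/117649 + 1/7·24487/16807 + 3/7·2920/2401 + 2/7·267/343 = 1819469/823543
E[N_7] = m(7) = 1819469/823543


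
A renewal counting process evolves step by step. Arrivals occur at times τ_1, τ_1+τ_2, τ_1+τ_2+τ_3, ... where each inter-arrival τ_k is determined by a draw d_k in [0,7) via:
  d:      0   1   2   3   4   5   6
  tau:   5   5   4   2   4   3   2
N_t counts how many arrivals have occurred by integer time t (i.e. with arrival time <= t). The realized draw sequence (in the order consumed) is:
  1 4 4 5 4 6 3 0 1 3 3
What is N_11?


2

draw d_1=1: τ_1=5, arrival time A_1=5
draw d_2=4: τ_2=4, arrival time A_2=9
draw d_3=4: τ_3=4, arrival time A_3=13
draw d_4=5: τ_4=3, arrival time A_4=16
draw d_5=4: τ_5=4, arrival time A_5=20
draw d_6=6: τ_6=2, arrival time A_6=22
draw d_7=3: τ_7=2, arrival time A_7=24
draw d_8=0: τ_8=5, arrival time A_8=29
draw d_9=1: τ_9=5, arrival time A_9=34
draw d_10=3: τ_10=2, arrival time A_10=36
draw d_11=3: τ_11=2, arrival time A_11=38
N_t over t=0..11: 0:0 1:0 2:0 3:0 4:0 5:1 6:1 7:1 8:1 9:2 10:2 11:2


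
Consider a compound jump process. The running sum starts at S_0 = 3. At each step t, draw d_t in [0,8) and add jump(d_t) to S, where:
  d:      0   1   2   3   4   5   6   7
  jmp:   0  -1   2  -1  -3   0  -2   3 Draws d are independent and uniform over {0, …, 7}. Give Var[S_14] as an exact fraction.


385/8

Outcome values over d=0..7: [0, -1, 2, -1, -3, 0, -2, 3]
Σy = -2, Σy² = 28, M = 8
μ = -2/8 = -1/4,  σ² = 28/8 − (-1/4)² = 55/16
Independent increments: Var[S_14] = 14·σ² = 14·(55/16) = 385/8


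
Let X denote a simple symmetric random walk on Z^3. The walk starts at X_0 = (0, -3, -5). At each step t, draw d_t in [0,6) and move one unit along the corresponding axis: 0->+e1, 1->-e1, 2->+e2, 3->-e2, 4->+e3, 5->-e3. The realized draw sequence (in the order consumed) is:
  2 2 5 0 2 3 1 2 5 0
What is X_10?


t=0: X=(0, -3, -5), d=2 → +e2, X_1=(0, -2, -5)
t=1: X=(0, -2, -5), d=2 → +e2, X_2=(0, -1, -5)
t=2: X=(0, -1, -5), d=5 → -e3, X_3=(0, -1, -6)
t=3: X=(0, -1, -6), d=0 → +e1, X_4=(1, -1, -6)
t=4: X=(1, -1, -6), d=2 → +e2, X_5=(1, 0, -6)
t=5: X=(1, 0, -6), d=3 → -e2, X_6=(1, -1, -6)
t=6: X=(1, -1, -6), d=1 → -e1, X_7=(0, -1, -6)
t=7: X=(0, -1, -6), d=2 → +e2, X_8=(0, 0, -6)
t=8: X=(0, 0, -6), d=5 → -e3, X_9=(0, 0, -7)
t=9: X=(0, 0, -7), d=0 → +e1, X_10=(1, 0, -7)

(1, 0, -7)


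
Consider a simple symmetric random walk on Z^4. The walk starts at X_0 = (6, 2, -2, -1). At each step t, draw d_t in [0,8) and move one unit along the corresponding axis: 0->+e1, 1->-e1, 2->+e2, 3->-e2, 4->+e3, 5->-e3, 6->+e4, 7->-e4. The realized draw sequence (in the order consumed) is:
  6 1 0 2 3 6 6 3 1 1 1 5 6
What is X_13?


(3, 1, -3, 3)

t=0: X=(6, 2, -2, -1), d=6 → +e4, X_1=(6, 2, -2, 0)
t=1: X=(6, 2, -2, 0), d=1 → -e1, X_2=(5, 2, -2, 0)
t=2: X=(5, 2, -2, 0), d=0 → +e1, X_3=(6, 2, -2, 0)
t=3: X=(6, 2, -2, 0), d=2 → +e2, X_4=(6, 3, -2, 0)
t=4: X=(6, 3, -2, 0), d=3 → -e2, X_5=(6, 2, -2, 0)
t=5: X=(6, 2, -2, 0), d=6 → +e4, X_6=(6, 2, -2, 1)
t=6: X=(6, 2, -2, 1), d=6 → +e4, X_7=(6, 2, -2, 2)
t=7: X=(6, 2, -2, 2), d=3 → -e2, X_8=(6, 1, -2, 2)
t=8: X=(6, 1, -2, 2), d=1 → -e1, X_9=(5, 1, -2, 2)
t=9: X=(5, 1, -2, 2), d=1 → -e1, X_10=(4, 1, -2, 2)
t=10: X=(4, 1, -2, 2), d=1 → -e1, X_11=(3, 1, -2, 2)
t=11: X=(3, 1, -2, 2), d=5 → -e3, X_12=(3, 1, -3, 2)
t=12: X=(3, 1, -3, 2), d=6 → +e4, X_13=(3, 1, -3, 3)


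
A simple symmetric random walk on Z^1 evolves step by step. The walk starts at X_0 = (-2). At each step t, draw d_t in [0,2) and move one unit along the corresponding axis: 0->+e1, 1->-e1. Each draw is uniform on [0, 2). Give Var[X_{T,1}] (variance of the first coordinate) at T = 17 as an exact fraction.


17

Outcome values over d=0..1: [1, -1]
Σy = 0, Σy² = 2, M = 2
μ = 0/2 = 0,  σ² = 2/2 − (0)² = 1
Independent increments: Var[X_17] = 17·σ² = 17·(1) = 17


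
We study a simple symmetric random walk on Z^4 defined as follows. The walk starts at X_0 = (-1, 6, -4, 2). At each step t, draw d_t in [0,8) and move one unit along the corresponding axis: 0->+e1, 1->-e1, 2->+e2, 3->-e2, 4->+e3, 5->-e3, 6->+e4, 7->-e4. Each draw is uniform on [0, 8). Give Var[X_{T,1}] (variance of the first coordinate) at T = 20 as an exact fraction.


Outcome values over d=0..7: [1, -1, 0, 0, 0, 0, 0, 0]
Σy = 0, Σy² = 2, M = 8
μ = 0/8 = 0,  σ² = 2/8 − (0)² = 1/4
Independent increments: Var[X_20] = 20·σ² = 20·(1/4) = 5

5


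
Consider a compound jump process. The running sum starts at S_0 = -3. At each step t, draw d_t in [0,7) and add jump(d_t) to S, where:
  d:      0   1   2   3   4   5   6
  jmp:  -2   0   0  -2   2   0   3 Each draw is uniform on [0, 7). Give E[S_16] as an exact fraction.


-5/7

Outcome values over d=0..6: [-2, 0, 0, -2, 2, 0, 3]
Σy = 1, Σy² = 21, M = 7
μ = 1/7 = 1/7,  σ² = 21/7 − (1/7)² = 146/49
E[S_16] = -3 + 16·(1/7) = -5/7


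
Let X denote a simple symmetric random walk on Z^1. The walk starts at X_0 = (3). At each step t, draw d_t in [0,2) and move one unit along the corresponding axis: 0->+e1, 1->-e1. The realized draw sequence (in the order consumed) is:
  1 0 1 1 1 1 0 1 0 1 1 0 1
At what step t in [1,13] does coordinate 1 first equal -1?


t=0: X=(3), d=1 → -e1, X_1=(2)
t=1: X=(2), d=0 → +e1, X_2=(3)
t=2: X=(3), d=1 → -e1, X_3=(2)
t=3: X=(2), d=1 → -e1, X_4=(1)
t=4: X=(1), d=1 → -e1, X_5=(0)
t=5: X=(0), d=1 → -e1, X_6=(-1)
t=6: X=(-1), d=0 → +e1, X_7=(0)
t=7: X=(0), d=1 → -e1, X_8=(-1)
t=8: X=(-1), d=0 → +e1, X_9=(0)
t=9: X=(0), d=1 → -e1, X_10=(-1)
t=10: X=(-1), d=1 → -e1, X_11=(-2)
t=11: X=(-2), d=0 → +e1, X_12=(-1)
t=12: X=(-1), d=1 → -e1, X_13=(-2)

6


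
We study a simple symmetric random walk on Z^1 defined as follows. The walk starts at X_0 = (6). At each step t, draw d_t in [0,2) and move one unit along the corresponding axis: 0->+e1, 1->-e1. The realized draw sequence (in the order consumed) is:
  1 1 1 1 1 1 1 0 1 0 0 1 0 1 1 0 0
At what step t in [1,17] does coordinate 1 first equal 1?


t=0: X=(6), d=1 → -e1, X_1=(5)
t=1: X=(5), d=1 → -e1, X_2=(4)
t=2: X=(4), d=1 → -e1, X_3=(3)
t=3: X=(3), d=1 → -e1, X_4=(2)
t=4: X=(2), d=1 → -e1, X_5=(1)
t=5: X=(1), d=1 → -e1, X_6=(0)
t=6: X=(0), d=1 → -e1, X_7=(-1)
t=7: X=(-1), d=0 → +e1, X_8=(0)
t=8: X=(0), d=1 → -e1, X_9=(-1)
t=9: X=(-1), d=0 → +e1, X_10=(0)
t=10: X=(0), d=0 → +e1, X_11=(1)
t=11: X=(1), d=1 → -e1, X_12=(0)
t=12: X=(0), d=0 → +e1, X_13=(1)
t=13: X=(1), d=1 → -e1, X_14=(0)
t=14: X=(0), d=1 → -e1, X_15=(-1)
t=15: X=(-1), d=0 → +e1, X_16=(0)
t=16: X=(0), d=0 → +e1, X_17=(1)

5


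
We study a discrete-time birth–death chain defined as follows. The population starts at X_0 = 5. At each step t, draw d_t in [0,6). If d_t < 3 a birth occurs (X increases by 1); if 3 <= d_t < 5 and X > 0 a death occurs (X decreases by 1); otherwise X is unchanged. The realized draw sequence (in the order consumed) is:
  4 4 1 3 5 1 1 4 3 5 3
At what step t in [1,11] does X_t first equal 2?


t=0: X=5, d=4 → death, X_1=4
t=1: X=4, d=4 → death, X_2=3
t=2: X=3, d=1 → birth, X_3=4
t=3: X=4, d=3 → death, X_4=3
t=4: X=3, d=5 → hold, X_5=3
t=5: X=3, d=1 → birth, X_6=4
t=6: X=4, d=1 → birth, X_7=5
t=7: X=5, d=4 → death, X_8=4
t=8: X=4, d=3 → death, X_9=3
t=9: X=3, d=5 → hold, X_10=3
t=10: X=3, d=3 → death, X_11=2

11


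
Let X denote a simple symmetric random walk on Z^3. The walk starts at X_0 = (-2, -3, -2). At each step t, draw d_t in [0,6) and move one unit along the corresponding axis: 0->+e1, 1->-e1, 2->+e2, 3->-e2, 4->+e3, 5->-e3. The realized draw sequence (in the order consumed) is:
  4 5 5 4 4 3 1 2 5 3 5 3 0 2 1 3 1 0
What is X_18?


t=0: X=(-2, -3, -2), d=4 → +e3, X_1=(-2, -3, -1)
t=1: X=(-2, -3, -1), d=5 → -e3, X_2=(-2, -3, -2)
t=2: X=(-2, -3, -2), d=5 → -e3, X_3=(-2, -3, -3)
t=3: X=(-2, -3, -3), d=4 → +e3, X_4=(-2, -3, -2)
t=4: X=(-2, -3, -2), d=4 → +e3, X_5=(-2, -3, -1)
t=5: X=(-2, -3, -1), d=3 → -e2, X_6=(-2, -4, -1)
t=6: X=(-2, -4, -1), d=1 → -e1, X_7=(-3, -4, -1)
t=7: X=(-3, -4, -1), d=2 → +e2, X_8=(-3, -3, -1)
t=8: X=(-3, -3, -1), d=5 → -e3, X_9=(-3, -3, -2)
t=9: X=(-3, -3, -2), d=3 → -e2, X_10=(-3, -4, -2)
t=10: X=(-3, -4, -2), d=5 → -e3, X_11=(-3, -4, -3)
t=11: X=(-3, -4, -3), d=3 → -e2, X_12=(-3, -5, -3)
t=12: X=(-3, -5, -3), d=0 → +e1, X_13=(-2, -5, -3)
t=13: X=(-2, -5, -3), d=2 → +e2, X_14=(-2, -4, -3)
t=14: X=(-2, -4, -3), d=1 → -e1, X_15=(-3, -4, -3)
t=15: X=(-3, -4, -3), d=3 → -e2, X_16=(-3, -5, -3)
t=16: X=(-3, -5, -3), d=1 → -e1, X_17=(-4, -5, -3)
t=17: X=(-4, -5, -3), d=0 → +e1, X_18=(-3, -5, -3)

(-3, -5, -3)


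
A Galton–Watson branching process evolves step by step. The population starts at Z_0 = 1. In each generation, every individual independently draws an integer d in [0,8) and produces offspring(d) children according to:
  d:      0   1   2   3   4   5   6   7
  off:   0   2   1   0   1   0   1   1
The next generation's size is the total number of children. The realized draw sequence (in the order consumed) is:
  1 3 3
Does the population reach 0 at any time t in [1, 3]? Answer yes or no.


yes

gen 0: Z_0=1, draws=[1], offspring=[2], Z_1=2
gen 1: Z_1=2, draws=[3, 3], offspring=[0, 0], Z_2=0
gen 2: Z_2=0, draws=[], offspring=[], Z_3=0
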